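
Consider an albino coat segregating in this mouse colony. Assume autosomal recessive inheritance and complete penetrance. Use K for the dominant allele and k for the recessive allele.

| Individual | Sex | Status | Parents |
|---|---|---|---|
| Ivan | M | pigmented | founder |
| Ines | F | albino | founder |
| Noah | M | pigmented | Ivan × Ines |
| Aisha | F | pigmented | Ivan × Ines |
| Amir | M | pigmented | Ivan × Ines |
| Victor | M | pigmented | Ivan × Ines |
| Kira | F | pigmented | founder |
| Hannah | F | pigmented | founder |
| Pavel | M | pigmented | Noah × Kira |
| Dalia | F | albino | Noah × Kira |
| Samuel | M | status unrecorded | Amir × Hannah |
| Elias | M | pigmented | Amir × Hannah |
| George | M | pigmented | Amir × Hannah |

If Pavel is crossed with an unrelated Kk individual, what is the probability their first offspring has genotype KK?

Noah is pigmented so carries K and received k from Ines (kk), so Noah is Kk.
Kira is pigmented so carries K and passed k to Dalia (kk), so Kira is Kk.
Pavel is a pigmented offspring of Noah (Kk) × Kira (Kk), whose cross gives 1/4 KK : 1/2 Kk : 1/4 kk; conditioning on being pigmented, Pavel is KK with probability 1/3, Kk with probability 2/3.
Summing over parental genotype combinations, P(offspring has genotype KK) = 1/3·1/2 + 2/3·1/4 = 1/3.

1/3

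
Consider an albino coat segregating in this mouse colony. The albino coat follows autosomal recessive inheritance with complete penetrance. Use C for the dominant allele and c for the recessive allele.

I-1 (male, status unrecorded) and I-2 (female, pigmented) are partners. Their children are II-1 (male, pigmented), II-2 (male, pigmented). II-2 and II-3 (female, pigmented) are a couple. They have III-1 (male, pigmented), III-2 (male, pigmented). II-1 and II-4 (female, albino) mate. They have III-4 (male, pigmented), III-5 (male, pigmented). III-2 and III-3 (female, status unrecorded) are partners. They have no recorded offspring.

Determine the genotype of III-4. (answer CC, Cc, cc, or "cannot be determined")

From phenotype alone, III-4 is CC or Cc.
III-4 is pigmented so carries C and received c from II-4 (cc), so III-4 is Cc.

Cc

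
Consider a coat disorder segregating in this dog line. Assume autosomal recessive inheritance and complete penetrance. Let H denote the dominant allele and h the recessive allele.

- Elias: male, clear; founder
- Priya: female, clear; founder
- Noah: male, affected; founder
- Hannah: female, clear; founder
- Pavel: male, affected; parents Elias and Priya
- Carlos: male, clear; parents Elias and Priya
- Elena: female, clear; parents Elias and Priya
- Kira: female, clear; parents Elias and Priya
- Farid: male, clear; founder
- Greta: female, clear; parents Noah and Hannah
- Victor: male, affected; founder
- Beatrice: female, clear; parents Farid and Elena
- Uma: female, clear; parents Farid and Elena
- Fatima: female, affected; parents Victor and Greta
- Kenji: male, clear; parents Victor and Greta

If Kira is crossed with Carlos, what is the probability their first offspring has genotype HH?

4/9

Elias is clear so carries H and passed h to Pavel (hh), so Elias is Hh.
Priya is clear so carries H and passed h to Pavel (hh), so Priya is Hh.
Kira is a clear offspring of Elias (Hh) × Priya (Hh), whose cross gives 1/4 HH : 1/2 Hh : 1/4 hh; conditioning on being clear, Kira is HH with probability 1/3, Hh with probability 2/3.
Carlos is a clear offspring of Elias (Hh) × Priya (Hh), whose cross gives 1/4 HH : 1/2 Hh : 1/4 hh; conditioning on being clear, Carlos is HH with probability 1/3, Hh with probability 2/3.
Summing over parental genotype combinations, P(offspring has genotype HH) = 1/9·1 + 2/9·1/2 + 2/9·1/2 + 4/9·1/4 = 4/9.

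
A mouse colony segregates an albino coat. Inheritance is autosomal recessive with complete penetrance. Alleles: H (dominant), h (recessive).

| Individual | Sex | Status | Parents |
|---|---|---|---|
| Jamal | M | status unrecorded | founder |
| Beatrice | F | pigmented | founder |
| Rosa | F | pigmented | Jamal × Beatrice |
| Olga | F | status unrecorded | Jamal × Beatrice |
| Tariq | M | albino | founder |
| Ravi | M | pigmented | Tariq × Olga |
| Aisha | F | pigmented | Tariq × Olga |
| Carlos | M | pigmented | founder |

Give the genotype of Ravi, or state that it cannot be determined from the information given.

Hh

From phenotype alone, Ravi is HH or Hh.
Ravi is pigmented so carries H and received h from Tariq (hh), so Ravi is Hh.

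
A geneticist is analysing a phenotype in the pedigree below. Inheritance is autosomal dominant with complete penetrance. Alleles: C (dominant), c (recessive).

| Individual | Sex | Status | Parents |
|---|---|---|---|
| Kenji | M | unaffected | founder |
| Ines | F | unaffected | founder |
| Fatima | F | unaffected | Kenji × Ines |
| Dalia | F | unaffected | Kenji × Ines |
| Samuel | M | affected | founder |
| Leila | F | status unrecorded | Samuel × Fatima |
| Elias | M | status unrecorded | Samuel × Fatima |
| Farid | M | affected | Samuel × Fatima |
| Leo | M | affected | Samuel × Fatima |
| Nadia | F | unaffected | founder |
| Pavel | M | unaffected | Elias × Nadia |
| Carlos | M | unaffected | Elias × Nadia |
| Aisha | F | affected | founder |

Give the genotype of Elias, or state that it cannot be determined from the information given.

cannot be determined

Elias's phenotype is unrecorded, and no parent or child forces a single allele at both positions; consistent genotype assignments exist with Elias as Cc or cc.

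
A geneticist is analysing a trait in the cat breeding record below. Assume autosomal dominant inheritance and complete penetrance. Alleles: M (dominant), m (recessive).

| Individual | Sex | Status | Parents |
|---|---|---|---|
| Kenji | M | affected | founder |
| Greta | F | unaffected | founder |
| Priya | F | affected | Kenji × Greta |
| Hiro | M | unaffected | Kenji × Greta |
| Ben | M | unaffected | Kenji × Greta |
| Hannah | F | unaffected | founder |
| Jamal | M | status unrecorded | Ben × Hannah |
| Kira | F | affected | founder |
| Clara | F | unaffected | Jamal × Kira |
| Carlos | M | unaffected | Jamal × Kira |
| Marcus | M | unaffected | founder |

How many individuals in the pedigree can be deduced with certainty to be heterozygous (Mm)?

3

Obligate heterozygotes: Kenji is affected so carries M and passed m to Hiro (mm), so Kenji is Mm; Priya is affected so carries M and received m from Greta (mm), so Priya is Mm; Kira is affected so carries M and passed m to Clara (mm), so Kira is Mm.
Every other individual is either homozygous by phenotype or has at least one consistent homozygous assignment, so the count is 3.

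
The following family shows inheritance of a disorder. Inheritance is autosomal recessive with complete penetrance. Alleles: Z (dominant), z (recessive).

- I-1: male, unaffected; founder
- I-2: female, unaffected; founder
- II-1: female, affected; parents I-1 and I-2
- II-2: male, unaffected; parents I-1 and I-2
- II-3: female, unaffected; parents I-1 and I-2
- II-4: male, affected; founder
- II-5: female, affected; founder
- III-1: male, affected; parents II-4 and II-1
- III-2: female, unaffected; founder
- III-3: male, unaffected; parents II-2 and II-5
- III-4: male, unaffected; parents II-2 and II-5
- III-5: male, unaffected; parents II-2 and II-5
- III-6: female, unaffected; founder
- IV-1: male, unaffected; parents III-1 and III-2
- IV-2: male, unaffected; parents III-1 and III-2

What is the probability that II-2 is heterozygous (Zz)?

I-1 is unaffected so carries Z and passed z to II-1 (zz), so I-1 is Zz.
I-2 is unaffected so carries Z and passed z to II-1 (zz), so I-2 is Zz.
Their cross gives offspring ratios 1/4 ZZ : 1/2 Zz : 1/4 zz. Conditioning on II-2 being unaffected, P(Zz) = 1/2 / 3/4 = 2/3 before taking II-2's own offspring into account.
II-5 is affected, so II-5 is zz.
Now use II-2's offspring. Probability of each recorded status — unaffected son III-3: 1/2 if II-2 is Zz, 1 if ZZ; unaffected son III-4: 1/2 if II-2 is Zz, 1 if ZZ; unaffected son III-5: 1/2 if II-2 is Zz, 1 if ZZ.
Bayes: P(Zz) = 2/3·1/8 / (2/3·1/8 + 1/3·1) = 1/5.

1/5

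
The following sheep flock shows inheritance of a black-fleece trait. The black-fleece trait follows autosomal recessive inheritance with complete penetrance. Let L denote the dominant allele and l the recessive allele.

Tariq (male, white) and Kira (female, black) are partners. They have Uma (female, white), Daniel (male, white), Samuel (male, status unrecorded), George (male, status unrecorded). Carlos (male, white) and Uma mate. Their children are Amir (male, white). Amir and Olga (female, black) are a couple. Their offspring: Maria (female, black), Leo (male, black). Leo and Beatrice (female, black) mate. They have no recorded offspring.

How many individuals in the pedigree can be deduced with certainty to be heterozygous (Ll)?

3

Obligate heterozygotes: Uma is white so carries L and received l from Kira (ll), so Uma is Ll; Daniel is white so carries L and received l from Kira (ll), so Daniel is Ll; Amir is white so carries L and passed l to Maria (ll), so Amir is Ll.
Every other individual is either homozygous by phenotype or has at least one consistent homozygous assignment, so the count is 3.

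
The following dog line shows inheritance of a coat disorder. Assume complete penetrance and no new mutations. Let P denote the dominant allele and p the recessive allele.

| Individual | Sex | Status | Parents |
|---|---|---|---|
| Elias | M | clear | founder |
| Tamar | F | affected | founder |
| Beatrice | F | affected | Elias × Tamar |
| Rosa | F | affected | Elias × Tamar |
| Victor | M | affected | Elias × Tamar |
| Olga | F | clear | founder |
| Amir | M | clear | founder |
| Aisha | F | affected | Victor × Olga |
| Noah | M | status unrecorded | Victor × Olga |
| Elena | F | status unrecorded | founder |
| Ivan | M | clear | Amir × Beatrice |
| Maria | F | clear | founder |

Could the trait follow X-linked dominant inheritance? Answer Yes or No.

A consistent assignment under X-linked dominant exists: Elias X^p Y, Tamar X^P X^P, Beatrice X^P X^p, Rosa X^P X^p, Victor X^P Y, Olga X^p X^p, Amir X^p Y, Aisha X^P X^p, Noah X^p Y, Elena X^P X^P, Ivan X^p Y, Maria X^p X^p.
In this assignment every recorded phenotype matches its genotype and every non-founder's genotype is obtainable from its parents' genotypes, so the pedigree is consistent.

Yes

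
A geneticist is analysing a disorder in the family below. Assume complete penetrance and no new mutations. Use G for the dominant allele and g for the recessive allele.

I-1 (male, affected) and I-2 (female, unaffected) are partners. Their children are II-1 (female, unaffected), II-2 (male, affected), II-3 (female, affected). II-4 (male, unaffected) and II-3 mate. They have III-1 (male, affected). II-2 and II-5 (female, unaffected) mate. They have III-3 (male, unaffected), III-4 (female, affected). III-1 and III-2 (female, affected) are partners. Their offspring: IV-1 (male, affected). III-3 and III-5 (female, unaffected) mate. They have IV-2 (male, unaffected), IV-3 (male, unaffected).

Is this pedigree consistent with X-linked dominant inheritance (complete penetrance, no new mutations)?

No

Under X-linked dominant, II-1 (unaffected, female) cannot arise from I-1 (affected) × I-2 (unaffected).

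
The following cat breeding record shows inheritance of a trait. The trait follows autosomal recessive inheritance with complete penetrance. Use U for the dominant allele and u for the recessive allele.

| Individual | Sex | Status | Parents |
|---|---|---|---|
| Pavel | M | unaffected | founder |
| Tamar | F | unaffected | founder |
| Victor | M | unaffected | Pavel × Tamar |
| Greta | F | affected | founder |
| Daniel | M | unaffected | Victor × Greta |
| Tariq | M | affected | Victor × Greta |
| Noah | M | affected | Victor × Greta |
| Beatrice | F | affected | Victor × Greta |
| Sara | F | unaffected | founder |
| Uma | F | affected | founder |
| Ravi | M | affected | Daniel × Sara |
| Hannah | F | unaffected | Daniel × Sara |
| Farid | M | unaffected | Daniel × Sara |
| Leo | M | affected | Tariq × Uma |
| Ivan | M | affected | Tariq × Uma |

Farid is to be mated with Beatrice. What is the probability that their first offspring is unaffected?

2/3

Daniel is unaffected so carries U and received u from Greta (uu), so Daniel is Uu.
Sara is unaffected so carries U and passed u to Ravi (uu), so Sara is Uu.
Farid is an unaffected offspring of Daniel (Uu) × Sara (Uu), whose cross gives 1/4 UU : 1/2 Uu : 1/4 uu; conditioning on being unaffected, Farid is UU with probability 1/3, Uu with probability 2/3.
Beatrice is affected, so Beatrice is uu.
Summing over parental genotype combinations, P(offspring is unaffected) = 1/3·1 + 2/3·1/2 = 2/3.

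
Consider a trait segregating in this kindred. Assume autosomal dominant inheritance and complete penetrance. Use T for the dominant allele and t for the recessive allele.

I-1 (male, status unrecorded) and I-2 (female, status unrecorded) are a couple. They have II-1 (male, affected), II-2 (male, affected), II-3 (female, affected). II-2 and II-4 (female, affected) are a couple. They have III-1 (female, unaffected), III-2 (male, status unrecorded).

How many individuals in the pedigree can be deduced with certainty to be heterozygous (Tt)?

Obligate heterozygotes: II-2 is affected so carries T and passed t to III-1 (tt), so II-2 is Tt; II-4 is affected so carries T and passed t to III-1 (tt), so II-4 is Tt.
Every other individual is either homozygous by phenotype or has at least one consistent homozygous assignment, so the count is 2.

2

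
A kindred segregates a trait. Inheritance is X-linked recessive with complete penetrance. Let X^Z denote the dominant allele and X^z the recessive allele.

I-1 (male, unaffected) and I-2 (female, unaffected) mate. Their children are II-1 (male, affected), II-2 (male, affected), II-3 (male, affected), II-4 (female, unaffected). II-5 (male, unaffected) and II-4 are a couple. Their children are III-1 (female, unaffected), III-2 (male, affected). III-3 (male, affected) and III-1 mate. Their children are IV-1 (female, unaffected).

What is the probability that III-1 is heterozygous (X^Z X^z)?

II-5 is unaffected, so II-5 is X^Z Y.
II-4 is unaffected so carries Z and passed z to III-2 (X^z Y), so II-4 is X^Z X^z.
Their cross gives offspring ratios 1/2 X^Z X^Z : 1/2 X^Z X^z. Conditioning on III-1 being unaffected, P(X^Z X^z) = 1/2 / 1 = 1/2 before taking III-1's own offspring into account.
III-3 is affected, so III-3 is X^z Y.
Now use III-1's offspring. Probability of each recorded status — unaffected daughter IV-1: 1/2 if III-1 is X^Z X^z, 1 if X^Z X^Z.
Bayes: P(X^Z X^z) = 1/2·1/2 / (1/2·1/2 + 1/2·1) = 1/3.

1/3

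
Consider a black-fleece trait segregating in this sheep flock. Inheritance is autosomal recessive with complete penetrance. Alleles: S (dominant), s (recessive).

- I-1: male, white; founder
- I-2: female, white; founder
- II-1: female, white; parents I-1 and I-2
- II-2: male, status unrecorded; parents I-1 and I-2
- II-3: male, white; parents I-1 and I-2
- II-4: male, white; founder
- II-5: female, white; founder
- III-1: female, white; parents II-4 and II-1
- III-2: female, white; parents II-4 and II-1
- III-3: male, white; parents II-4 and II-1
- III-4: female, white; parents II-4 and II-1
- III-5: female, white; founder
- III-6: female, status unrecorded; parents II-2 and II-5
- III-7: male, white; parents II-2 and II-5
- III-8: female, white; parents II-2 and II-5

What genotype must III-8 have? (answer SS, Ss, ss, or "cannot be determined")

cannot be determined

III-8's phenotype allows SS or Ss, and no parent or child forces a single allele at both positions; consistent genotype assignments exist with III-8 as SS or Ss.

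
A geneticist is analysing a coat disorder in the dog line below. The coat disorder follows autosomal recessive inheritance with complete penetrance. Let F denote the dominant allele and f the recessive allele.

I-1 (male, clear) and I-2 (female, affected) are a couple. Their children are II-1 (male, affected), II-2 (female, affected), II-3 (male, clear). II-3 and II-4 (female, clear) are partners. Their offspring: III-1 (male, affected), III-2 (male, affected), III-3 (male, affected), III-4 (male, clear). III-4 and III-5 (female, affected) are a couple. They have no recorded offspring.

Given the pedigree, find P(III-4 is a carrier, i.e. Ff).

II-3 is clear so carries F and received f from I-2 (ff), so II-3 is Ff.
II-4 is clear so carries F and passed f to III-1 (ff), so II-4 is Ff.
Their cross gives offspring ratios 1/4 FF : 1/2 Ff : 1/4 ff. Conditioning on III-4 being clear, P(Ff) = 1/2 / 3/4 = 2/3.

2/3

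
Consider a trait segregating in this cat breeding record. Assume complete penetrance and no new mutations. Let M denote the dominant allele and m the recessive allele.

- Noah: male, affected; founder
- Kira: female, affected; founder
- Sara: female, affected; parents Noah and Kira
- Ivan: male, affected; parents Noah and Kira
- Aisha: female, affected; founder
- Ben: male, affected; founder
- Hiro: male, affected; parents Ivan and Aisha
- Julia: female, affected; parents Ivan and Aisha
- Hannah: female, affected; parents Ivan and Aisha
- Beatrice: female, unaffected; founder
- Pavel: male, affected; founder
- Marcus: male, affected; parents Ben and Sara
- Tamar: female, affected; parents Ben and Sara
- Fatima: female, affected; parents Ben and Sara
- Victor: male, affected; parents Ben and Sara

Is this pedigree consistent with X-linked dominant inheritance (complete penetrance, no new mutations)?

Yes

A consistent assignment under X-linked dominant exists: Noah X^M Y, Kira X^M X^M, Sara X^M X^M, Ivan X^M Y, Aisha X^M X^M, Ben X^M Y, Hiro X^M Y, Julia X^M X^M, Hannah X^M X^M, Beatrice X^m X^m, Pavel X^M Y, Marcus X^M Y, Tamar X^M X^M, Fatima X^M X^M, Victor X^M Y.
In this assignment every recorded phenotype matches its genotype and every non-founder's genotype is obtainable from its parents' genotypes, so the pedigree is consistent.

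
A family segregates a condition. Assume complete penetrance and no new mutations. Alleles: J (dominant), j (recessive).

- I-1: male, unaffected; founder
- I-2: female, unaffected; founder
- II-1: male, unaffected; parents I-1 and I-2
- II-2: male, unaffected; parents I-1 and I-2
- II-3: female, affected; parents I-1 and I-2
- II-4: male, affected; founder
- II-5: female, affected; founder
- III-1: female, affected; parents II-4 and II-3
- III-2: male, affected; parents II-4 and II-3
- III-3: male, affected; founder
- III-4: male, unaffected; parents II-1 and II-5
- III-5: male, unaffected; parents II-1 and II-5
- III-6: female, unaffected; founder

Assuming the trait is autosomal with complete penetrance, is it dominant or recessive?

recessive

I-1 and I-2 are both unaffected yet have an affected child II-3. Under dominance, an affected child requires at least one affected parent, so the trait cannot be dominant.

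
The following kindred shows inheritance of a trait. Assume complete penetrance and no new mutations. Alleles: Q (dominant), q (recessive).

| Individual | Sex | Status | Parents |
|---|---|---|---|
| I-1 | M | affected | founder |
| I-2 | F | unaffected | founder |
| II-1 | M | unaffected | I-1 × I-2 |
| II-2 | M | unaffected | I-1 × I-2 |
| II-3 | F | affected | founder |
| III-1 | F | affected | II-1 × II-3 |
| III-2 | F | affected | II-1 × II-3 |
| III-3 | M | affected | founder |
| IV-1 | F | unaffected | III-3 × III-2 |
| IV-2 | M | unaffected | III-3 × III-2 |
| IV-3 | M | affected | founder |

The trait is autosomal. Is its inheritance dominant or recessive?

dominant

III-3 and III-2 are both affected yet have an unaffected child IV-1. Under a recessive model two affected parents are homozygous and every child would be affected, so the trait cannot be recessive.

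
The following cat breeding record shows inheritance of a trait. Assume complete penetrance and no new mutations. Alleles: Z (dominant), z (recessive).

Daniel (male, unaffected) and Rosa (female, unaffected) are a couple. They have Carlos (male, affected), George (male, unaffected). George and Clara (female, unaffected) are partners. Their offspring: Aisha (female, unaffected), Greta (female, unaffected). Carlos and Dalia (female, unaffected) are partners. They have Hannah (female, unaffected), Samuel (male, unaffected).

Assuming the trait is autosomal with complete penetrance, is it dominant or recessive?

Daniel and Rosa are both unaffected yet have an affected child Carlos. Under dominance, an affected child requires at least one affected parent, so the trait cannot be dominant.

recessive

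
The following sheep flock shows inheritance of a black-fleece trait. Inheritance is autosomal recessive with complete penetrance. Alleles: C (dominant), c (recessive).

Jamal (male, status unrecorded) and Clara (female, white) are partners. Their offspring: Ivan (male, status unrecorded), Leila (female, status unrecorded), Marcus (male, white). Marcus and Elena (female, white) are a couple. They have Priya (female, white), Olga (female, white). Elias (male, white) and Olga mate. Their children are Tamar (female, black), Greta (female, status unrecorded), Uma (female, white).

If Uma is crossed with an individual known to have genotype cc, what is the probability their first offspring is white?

2/3

Elias is white so carries C and passed c to Tamar (cc), so Elias is Cc.
Olga is white so carries C and passed c to Tamar (cc), so Olga is Cc.
Uma is a white offspring of Elias (Cc) × Olga (Cc), whose cross gives 1/4 CC : 1/2 Cc : 1/4 cc; conditioning on being white, Uma is CC with probability 1/3, Cc with probability 2/3.
Summing over parental genotype combinations, P(offspring is white) = 1/3·1 + 2/3·1/2 = 2/3.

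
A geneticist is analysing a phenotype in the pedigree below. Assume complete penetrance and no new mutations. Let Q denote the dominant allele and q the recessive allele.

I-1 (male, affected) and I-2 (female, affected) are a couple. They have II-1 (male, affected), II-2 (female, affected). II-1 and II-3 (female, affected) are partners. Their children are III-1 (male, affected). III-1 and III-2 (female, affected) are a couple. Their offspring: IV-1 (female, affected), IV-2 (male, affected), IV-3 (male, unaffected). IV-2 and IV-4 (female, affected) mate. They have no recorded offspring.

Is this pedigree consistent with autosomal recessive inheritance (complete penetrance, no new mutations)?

Under autosomal recessive, IV-3 (unaffected, male) cannot arise from III-1 (affected) × III-2 (affected).

No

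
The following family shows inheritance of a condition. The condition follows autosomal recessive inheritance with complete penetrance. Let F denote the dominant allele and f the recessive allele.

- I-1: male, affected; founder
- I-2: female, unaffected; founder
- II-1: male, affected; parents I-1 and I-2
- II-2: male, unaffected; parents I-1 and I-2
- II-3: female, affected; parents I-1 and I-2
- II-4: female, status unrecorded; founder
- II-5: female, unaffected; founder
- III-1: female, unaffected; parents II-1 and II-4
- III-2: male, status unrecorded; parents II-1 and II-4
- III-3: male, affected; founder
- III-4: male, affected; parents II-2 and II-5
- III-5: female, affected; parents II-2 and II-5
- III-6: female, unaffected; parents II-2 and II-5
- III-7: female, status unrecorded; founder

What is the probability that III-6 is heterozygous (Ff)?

II-2 is unaffected so carries F and received f from I-1 (ff), so II-2 is Ff.
II-5 is unaffected so carries F and passed f to III-4 (ff), so II-5 is Ff.
Their cross gives offspring ratios 1/4 FF : 1/2 Ff : 1/4 ff. Conditioning on III-6 being unaffected, P(Ff) = 1/2 / 3/4 = 2/3.

2/3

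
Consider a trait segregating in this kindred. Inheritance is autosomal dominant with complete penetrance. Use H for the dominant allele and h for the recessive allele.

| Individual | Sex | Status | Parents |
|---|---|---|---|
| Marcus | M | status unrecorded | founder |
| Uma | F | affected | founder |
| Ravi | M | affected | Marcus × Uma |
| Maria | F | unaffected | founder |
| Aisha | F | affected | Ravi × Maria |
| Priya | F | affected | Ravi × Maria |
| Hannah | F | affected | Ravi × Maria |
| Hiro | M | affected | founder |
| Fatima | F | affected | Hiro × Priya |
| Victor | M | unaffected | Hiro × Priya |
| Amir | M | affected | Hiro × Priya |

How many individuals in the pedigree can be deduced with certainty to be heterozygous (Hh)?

Obligate heterozygotes: Aisha is affected so carries H and received h from Maria (hh), so Aisha is Hh; Priya is affected so carries H and received h from Maria (hh), so Priya is Hh; Hannah is affected so carries H and received h from Maria (hh), so Hannah is Hh; Hiro is affected so carries H and passed h to Victor (hh), so Hiro is Hh.
Every other individual is either homozygous by phenotype or has at least one consistent homozygous assignment, so the count is 4.

4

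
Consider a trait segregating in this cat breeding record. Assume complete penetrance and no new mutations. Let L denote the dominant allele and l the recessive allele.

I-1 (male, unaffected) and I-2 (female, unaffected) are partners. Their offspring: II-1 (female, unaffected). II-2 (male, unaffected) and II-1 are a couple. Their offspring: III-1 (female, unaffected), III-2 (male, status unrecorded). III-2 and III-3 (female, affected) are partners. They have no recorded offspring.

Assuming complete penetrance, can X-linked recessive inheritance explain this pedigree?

Yes

A consistent assignment under X-linked recessive exists: I-1 X^L Y, I-2 X^L X^L, II-1 X^L X^L, II-2 X^L Y, III-1 X^L X^L, III-2 X^L Y, III-3 X^l X^l.
In this assignment every recorded phenotype matches its genotype and every non-founder's genotype is obtainable from its parents' genotypes, so the pedigree is consistent.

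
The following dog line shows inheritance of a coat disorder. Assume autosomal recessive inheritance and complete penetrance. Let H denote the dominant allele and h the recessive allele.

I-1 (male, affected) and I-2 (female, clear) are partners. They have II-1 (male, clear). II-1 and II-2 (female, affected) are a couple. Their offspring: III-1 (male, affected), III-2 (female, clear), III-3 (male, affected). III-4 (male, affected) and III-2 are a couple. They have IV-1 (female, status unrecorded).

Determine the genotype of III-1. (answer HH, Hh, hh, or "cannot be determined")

hh

III-1 is affected, so III-1 is hh.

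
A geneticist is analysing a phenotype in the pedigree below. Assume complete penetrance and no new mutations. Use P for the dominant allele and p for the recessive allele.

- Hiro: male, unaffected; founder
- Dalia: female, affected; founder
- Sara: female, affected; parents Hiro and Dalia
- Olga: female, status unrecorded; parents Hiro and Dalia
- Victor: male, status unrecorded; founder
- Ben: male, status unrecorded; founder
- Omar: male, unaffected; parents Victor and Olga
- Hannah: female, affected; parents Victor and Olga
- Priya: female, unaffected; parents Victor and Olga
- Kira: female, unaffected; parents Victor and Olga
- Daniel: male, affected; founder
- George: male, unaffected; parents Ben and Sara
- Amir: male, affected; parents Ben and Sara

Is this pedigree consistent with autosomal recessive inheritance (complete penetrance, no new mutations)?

Yes

A consistent assignment under autosomal recessive exists: Hiro Pp, Dalia pp, Sara pp, Olga Pp, Victor Pp, Ben Pp, Omar PP, Hannah pp, Priya PP, Kira PP, Daniel pp, George Pp, Amir pp.
In this assignment every recorded phenotype matches its genotype and every non-founder's genotype is obtainable from its parents' genotypes, so the pedigree is consistent.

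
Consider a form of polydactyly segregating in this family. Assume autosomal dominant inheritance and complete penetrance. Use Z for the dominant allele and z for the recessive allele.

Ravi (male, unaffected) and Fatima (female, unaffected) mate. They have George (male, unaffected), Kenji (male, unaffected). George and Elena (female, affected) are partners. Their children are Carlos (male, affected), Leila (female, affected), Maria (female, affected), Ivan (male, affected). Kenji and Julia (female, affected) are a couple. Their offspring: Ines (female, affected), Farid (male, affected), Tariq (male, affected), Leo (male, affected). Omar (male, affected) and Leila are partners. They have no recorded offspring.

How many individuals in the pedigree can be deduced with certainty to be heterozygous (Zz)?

Obligate heterozygotes: Carlos is affected so carries Z and received z from George (zz), so Carlos is Zz; Leila is affected so carries Z and received z from George (zz), so Leila is Zz; Maria is affected so carries Z and received z from George (zz), so Maria is Zz; Ivan is affected so carries Z and received z from George (zz), so Ivan is Zz; Ines is affected so carries Z and received z from Kenji (zz), so Ines is Zz; Farid is affected so carries Z and received z from Kenji (zz), so Farid is Zz; Tariq is affected so carries Z and received z from Kenji (zz), so Tariq is Zz; Leo is affected so carries Z and received z from Kenji (zz), so Leo is Zz.
Every other individual is either homozygous by phenotype or has at least one consistent homozygous assignment, so the count is 8.

8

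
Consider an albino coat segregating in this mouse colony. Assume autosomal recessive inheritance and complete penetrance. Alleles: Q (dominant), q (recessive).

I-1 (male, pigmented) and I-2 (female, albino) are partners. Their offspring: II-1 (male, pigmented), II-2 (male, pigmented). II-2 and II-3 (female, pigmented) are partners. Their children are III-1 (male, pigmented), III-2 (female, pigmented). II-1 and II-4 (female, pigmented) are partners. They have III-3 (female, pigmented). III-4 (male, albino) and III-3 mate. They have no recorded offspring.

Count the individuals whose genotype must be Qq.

2

Obligate heterozygotes: II-1 is pigmented so carries Q and received q from I-2 (qq), so II-1 is Qq; II-2 is pigmented so carries Q and received q from I-2 (qq), so II-2 is Qq.
Every other individual is either homozygous by phenotype or has at least one consistent homozygous assignment, so the count is 2.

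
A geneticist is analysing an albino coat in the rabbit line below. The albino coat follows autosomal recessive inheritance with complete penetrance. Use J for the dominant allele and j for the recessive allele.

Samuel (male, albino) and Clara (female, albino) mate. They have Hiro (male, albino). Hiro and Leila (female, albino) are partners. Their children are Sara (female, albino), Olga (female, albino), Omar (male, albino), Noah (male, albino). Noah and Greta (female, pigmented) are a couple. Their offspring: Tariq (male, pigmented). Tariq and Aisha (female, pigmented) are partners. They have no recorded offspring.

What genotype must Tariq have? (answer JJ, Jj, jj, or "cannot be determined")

Jj

From phenotype alone, Tariq is JJ or Jj.
Tariq is pigmented so carries J and received j from Noah (jj), so Tariq is Jj.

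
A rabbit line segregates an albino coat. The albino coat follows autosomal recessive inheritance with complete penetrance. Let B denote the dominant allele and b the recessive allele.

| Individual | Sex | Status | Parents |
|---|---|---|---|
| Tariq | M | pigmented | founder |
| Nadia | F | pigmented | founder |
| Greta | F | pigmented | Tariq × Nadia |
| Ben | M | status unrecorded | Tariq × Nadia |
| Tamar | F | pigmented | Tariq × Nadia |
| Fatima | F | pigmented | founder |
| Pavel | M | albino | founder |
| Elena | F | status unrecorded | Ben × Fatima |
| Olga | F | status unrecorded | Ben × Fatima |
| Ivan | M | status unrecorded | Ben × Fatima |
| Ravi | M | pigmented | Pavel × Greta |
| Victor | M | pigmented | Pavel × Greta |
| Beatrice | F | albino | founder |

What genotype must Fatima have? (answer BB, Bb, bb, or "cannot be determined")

cannot be determined

Fatima's phenotype allows BB or Bb, and no parent or child forces a single allele at both positions; consistent genotype assignments exist with Fatima as BB or Bb.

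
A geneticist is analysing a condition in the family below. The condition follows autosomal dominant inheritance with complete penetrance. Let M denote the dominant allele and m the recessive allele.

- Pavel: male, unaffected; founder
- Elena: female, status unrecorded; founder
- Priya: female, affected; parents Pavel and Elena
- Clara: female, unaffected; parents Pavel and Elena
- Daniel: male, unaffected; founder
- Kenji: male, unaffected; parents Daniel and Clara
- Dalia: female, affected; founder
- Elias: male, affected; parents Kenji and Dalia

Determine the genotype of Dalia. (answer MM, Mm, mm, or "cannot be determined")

cannot be determined

Dalia's phenotype allows MM or Mm, and no parent or child forces a single allele at both positions; consistent genotype assignments exist with Dalia as MM or Mm.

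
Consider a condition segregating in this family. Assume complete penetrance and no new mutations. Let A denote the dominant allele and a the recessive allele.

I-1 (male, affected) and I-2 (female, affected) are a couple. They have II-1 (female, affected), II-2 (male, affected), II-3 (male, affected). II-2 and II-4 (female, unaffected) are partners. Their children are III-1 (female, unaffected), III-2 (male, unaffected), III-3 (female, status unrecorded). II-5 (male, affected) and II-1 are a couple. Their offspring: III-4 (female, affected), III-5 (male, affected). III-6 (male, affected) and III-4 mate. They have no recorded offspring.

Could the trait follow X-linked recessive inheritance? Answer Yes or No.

A consistent assignment under X-linked recessive exists: I-1 X^a Y, I-2 X^a X^a, II-1 X^a X^a, II-2 X^a Y, II-3 X^a Y, II-4 X^A X^A, II-5 X^a Y, III-1 X^A X^a, III-2 X^A Y, III-3 X^A X^a, III-4 X^a X^a, III-5 X^a Y, III-6 X^a Y.
In this assignment every recorded phenotype matches its genotype and every non-founder's genotype is obtainable from its parents' genotypes, so the pedigree is consistent.

Yes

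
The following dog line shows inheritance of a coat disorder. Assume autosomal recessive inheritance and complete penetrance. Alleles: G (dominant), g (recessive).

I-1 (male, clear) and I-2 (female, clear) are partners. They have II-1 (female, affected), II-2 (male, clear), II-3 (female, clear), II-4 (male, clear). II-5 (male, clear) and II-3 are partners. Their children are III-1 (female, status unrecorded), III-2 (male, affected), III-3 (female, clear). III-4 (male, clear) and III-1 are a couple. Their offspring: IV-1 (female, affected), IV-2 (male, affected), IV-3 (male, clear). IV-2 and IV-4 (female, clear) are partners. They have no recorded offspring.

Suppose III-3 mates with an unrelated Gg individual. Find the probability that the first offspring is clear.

5/6

II-5 is clear so carries G and passed g to III-2 (gg), so II-5 is Gg.
II-3 is clear so carries G and passed g to III-2 (gg), so II-3 is Gg.
III-3 is a clear offspring of II-5 (Gg) × II-3 (Gg), whose cross gives 1/4 GG : 1/2 Gg : 1/4 gg; conditioning on being clear, III-3 is GG with probability 1/3, Gg with probability 2/3.
Summing over parental genotype combinations, P(offspring is clear) = 1/3·1 + 2/3·3/4 = 5/6.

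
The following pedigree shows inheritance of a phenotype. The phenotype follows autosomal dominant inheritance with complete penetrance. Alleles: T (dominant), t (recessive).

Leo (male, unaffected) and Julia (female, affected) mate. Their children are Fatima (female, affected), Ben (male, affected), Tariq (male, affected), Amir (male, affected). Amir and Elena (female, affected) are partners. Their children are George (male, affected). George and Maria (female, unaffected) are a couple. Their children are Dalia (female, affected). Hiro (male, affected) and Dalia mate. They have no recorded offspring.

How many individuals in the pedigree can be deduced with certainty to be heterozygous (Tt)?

Obligate heterozygotes: Fatima is affected so carries T and received t from Leo (tt), so Fatima is Tt; Ben is affected so carries T and received t from Leo (tt), so Ben is Tt; Tariq is affected so carries T and received t from Leo (tt), so Tariq is Tt; Amir is affected so carries T and received t from Leo (tt), so Amir is Tt; Dalia is affected so carries T and received t from Maria (tt), so Dalia is Tt.
Every other individual is either homozygous by phenotype or has at least one consistent homozygous assignment, so the count is 5.

5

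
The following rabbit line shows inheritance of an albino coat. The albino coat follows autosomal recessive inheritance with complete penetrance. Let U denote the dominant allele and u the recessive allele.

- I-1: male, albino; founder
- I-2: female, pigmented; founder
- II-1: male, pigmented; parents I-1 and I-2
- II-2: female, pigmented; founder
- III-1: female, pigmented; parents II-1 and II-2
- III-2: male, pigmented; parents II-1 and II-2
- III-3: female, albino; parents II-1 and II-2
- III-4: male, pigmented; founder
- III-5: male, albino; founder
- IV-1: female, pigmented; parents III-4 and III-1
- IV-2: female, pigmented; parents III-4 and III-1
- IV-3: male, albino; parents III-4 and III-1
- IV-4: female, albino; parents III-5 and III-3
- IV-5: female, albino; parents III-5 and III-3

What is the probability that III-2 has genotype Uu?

2/3

II-1 is pigmented so carries U and received u from I-1 (uu), so II-1 is Uu.
II-2 is pigmented so carries U and passed u to III-3 (uu), so II-2 is Uu.
Their cross gives offspring ratios 1/4 UU : 1/2 Uu : 1/4 uu. Conditioning on III-2 being pigmented, P(Uu) = 1/2 / 3/4 = 2/3.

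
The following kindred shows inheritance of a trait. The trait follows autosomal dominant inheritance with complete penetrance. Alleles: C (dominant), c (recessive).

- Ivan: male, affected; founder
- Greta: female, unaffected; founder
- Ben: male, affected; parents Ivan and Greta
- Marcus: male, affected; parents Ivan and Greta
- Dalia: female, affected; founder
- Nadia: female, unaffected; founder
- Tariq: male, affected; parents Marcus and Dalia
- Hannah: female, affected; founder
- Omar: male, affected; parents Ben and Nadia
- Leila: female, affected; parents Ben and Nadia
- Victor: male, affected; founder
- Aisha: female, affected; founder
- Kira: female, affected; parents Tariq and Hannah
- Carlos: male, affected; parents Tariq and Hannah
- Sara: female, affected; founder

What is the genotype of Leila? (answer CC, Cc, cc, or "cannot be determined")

Cc

From phenotype alone, Leila is CC or Cc.
Leila is affected so carries C and received c from Nadia (cc), so Leila is Cc.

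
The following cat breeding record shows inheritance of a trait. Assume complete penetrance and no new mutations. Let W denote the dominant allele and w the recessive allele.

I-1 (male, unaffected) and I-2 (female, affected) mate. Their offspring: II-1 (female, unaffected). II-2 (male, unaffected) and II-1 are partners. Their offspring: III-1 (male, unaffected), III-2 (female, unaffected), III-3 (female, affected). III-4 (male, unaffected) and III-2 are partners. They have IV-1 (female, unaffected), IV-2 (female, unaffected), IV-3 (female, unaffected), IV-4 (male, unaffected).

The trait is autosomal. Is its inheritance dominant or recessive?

II-2 and II-1 are both unaffected yet have an affected child III-3. Under dominance, an affected child requires at least one affected parent, so the trait cannot be dominant.

recessive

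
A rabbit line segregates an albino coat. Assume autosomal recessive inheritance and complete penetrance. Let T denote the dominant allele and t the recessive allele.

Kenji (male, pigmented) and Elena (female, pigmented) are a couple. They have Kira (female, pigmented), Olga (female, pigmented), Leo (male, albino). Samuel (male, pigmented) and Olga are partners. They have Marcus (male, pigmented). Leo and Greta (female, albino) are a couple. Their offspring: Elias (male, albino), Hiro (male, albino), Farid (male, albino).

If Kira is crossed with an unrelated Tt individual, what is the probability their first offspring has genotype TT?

Kenji is pigmented so carries T and passed t to Leo (tt), so Kenji is Tt.
Elena is pigmented so carries T and passed t to Leo (tt), so Elena is Tt.
Kira is a pigmented offspring of Kenji (Tt) × Elena (Tt), whose cross gives 1/4 TT : 1/2 Tt : 1/4 tt; conditioning on being pigmented, Kira is TT with probability 1/3, Tt with probability 2/3.
Summing over parental genotype combinations, P(offspring has genotype TT) = 1/3·1/2 + 2/3·1/4 = 1/3.

1/3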